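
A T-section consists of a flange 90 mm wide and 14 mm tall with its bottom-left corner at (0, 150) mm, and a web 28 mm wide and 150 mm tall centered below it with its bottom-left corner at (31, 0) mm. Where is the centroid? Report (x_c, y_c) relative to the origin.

web: A = 28 × 150 = 4200.00, centroid at (45.00, 75.00).
flange: A = 90 × 14 = 1260.00, centroid at (45.00, 157.00).
ΣA = 5460.00 mm²
ΣAx_c = (4200.00)(45.00) + (1260.00)(45.00) = 245700.00 mm³
ΣAy_c = (4200.00)(75.00) + (1260.00)(157.00) = 512820.00 mm³
x_c = 245700.00 / 5460.00 = 45.00 mm
y_c = 512820.00 / 5460.00 = 93.92 mm

x_c = 45.00 mm, y_c = 93.92 mm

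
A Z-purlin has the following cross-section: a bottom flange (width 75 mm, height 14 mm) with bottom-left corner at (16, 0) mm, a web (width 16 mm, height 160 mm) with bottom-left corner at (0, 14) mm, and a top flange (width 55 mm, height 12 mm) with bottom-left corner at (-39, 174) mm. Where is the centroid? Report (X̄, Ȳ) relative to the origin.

bottom flange: A = 75 × 14 = 1050.00, centroid at (53.50, 7.00).
web: A = 16 × 160 = 2560.00, centroid at (8.00, 94.00).
top flange: A = 55 × 12 = 660.00, centroid at (-11.50, 180.00).
ΣA = 4270.00 mm²
ΣAX̄ = (1050.00)(53.50) + (2560.00)(8.00) + (660.00)(-11.50) = 69065.00 mm³
ΣAȲ = (1050.00)(7.00) + (2560.00)(94.00) + (660.00)(180.00) = 366790.00 mm³
X̄ = 69065.00 / 4270.00 = 16.17 mm
Ȳ = 366790.00 / 4270.00 = 85.90 mm

X̄ = 16.17 mm, Ȳ = 85.90 mm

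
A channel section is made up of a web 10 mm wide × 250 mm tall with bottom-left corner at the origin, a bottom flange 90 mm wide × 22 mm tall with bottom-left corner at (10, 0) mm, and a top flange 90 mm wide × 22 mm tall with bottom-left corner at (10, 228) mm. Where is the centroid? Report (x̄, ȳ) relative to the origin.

x̄ = 35.65 mm, ȳ = 125.00 mm

web: A = 10 × 250 = 2500.00, centroid at (5.00, 125.00).
bottom flange: A = 90 × 22 = 1980.00, centroid at (55.00, 11.00).
top flange: A = 90 × 22 = 1980.00, centroid at (55.00, 239.00).
ΣA = 6460.00 mm²
ΣAx̄ = (2500.00)(5.00) + (1980.00)(55.00) + (1980.00)(55.00) = 230300.00 mm³
ΣAȳ = (2500.00)(125.00) + (1980.00)(11.00) + (1980.00)(239.00) = 807500.00 mm³
x̄ = 230300.00 / 6460.00 = 35.65 mm
ȳ = 807500.00 / 6460.00 = 125.00 mm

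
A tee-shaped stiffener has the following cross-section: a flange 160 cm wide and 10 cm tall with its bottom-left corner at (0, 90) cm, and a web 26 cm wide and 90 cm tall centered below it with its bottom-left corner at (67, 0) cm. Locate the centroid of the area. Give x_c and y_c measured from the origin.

Part | A | x̄ᵢ | ȳᵢ | A·x̄ᵢ | A·ȳᵢ
web | 2340.00 | 80.00 | 45.00 | 187200.00 | 105300.00
flange | 1600.00 | 80.00 | 95.00 | 128000.00 | 152000.00
Σ | 3940.00 |  |  | 315200.00 | 257300.00
x_c = 315200.00 / 3940.00 = 80.00 cm
y_c = 257300.00 / 3940.00 = 65.30 cm

x_c = 80.00 cm, y_c = 65.30 cm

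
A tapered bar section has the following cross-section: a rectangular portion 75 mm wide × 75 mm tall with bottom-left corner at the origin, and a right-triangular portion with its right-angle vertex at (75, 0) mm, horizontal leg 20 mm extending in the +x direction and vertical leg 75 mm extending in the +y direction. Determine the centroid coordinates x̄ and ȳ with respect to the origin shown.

rectangular portion: A = 75 × 75 = 5625.00, centroid at (37.50, 37.50).
triangular portion: A = ½·20·75 = 750.00, centroid at (81.67, 25.00).
ΣA = 6375.00 mm², ΣAx̄ = 272187.50 mm³, ΣAȳ = 229687.50 mm³.
x̄ = 272187.50/6375.00 = 42.70 mm; ȳ = 229687.50/6375.00 = 36.03 mm.

x̄ = 42.70 mm, ȳ = 36.03 mm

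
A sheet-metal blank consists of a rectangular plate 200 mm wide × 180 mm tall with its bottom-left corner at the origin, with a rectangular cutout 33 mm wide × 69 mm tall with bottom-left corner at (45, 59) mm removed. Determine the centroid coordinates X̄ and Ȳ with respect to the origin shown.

X̄ = 102.60 mm, Ȳ = 89.76 mm

plate: A = 200 × 180 = 36000.00, centroid at (100.00, 90.00).
hole: A = −(33 × 69) = -2277.00, centroid at (61.50, 93.50).
ΣA = 33723.00 mm², ΣAX̄ = 3459964.50 mm³, ΣAȲ = 3027100.50 mm³.
X̄ = 3459964.50/33723.00 = 102.60 mm; Ȳ = 3027100.50/33723.00 = 89.76 mm.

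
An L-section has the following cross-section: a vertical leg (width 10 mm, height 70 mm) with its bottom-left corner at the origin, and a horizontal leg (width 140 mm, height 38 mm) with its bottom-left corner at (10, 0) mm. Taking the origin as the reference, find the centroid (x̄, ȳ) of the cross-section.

x̄ = 71.28 mm, ȳ = 20.86 mm

vertical leg: A = 10 × 70 = 700.00, centroid at (5.00, 35.00).
horizontal leg: A = 140 × 38 = 5320.00, centroid at (80.00, 19.00).
ΣA = 6020.00 mm²
ΣAx̄ = (700.00)(5.00) + (5320.00)(80.00) = 429100.00 mm³
ΣAȳ = (700.00)(35.00) + (5320.00)(19.00) = 125580.00 mm³
x̄ = 429100.00 / 6020.00 = 71.28 mm
ȳ = 125580.00 / 6020.00 = 20.86 mm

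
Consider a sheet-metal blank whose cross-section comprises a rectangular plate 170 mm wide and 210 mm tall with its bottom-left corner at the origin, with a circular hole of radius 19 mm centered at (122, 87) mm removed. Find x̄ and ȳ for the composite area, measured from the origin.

plate: A = 170 × 210 = 35700.00, centroid at (85.00, 105.00).
hole: A = −π·19² = -1134.11, centroid at (122.00, 87.00).
ΣA = 34565.89 mm², ΣAx̄ = 2896137.98 mm³, ΣAȳ = 3649832.00 mm³.
x̄ = 2896137.98/34565.89 = 83.79 mm; ȳ = 3649832.00/34565.89 = 105.59 mm.

x̄ = 83.79 mm, ȳ = 105.59 mm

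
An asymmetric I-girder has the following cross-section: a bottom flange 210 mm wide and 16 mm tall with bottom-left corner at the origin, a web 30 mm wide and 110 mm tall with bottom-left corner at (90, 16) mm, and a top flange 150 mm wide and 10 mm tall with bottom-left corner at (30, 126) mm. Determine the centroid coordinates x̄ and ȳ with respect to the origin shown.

Part | A | x̄ᵢ | ȳᵢ | A·x̄ᵢ | A·ȳᵢ
bottom flange | 3360.00 | 105.00 | 8.00 | 352800.00 | 26880.00
web | 3300.00 | 105.00 | 71.00 | 346500.00 | 234300.00
top flange | 1500.00 | 105.00 | 131.00 | 157500.00 | 196500.00
Σ | 8160.00 |  |  | 856800.00 | 457680.00
x̄ = 856800.00 / 8160.00 = 105.00 mm
ȳ = 457680.00 / 8160.00 = 56.09 mm

x̄ = 105.00 mm, ȳ = 56.09 mm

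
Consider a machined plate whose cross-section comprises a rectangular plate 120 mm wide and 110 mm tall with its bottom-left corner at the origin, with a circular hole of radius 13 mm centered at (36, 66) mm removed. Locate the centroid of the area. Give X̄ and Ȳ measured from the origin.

X̄ = 61.01 mm, Ȳ = 54.54 mm

plate: A = 120 × 110 = 13200.00, centroid at (60.00, 55.00).
hole: A = −π·13² = -530.93, centroid at (36.00, 66.00).
ΣA = 12669.07 mm², ΣAX̄ = 772886.55 mm³, ΣAȲ = 690958.68 mm³.
X̄ = 772886.55/12669.07 = 61.01 mm; Ȳ = 690958.68/12669.07 = 54.54 mm.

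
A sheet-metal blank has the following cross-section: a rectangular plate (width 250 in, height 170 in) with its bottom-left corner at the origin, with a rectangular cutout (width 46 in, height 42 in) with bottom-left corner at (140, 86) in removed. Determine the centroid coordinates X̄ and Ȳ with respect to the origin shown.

Part | A | x̄ᵢ | ȳᵢ | A·x̄ᵢ | A·ȳᵢ
plate | 42500.00 | 125.00 | 85.00 | 5312500.00 | 3612500.00
hole | -1932.00 | 163.00 | 107.00 | -314916.00 | -206724.00
Σ | 40568.00 |  |  | 4997584.00 | 3405776.00
X̄ = 4997584.00 / 40568.00 = 123.19 in
Ȳ = 3405776.00 / 40568.00 = 83.95 in

X̄ = 123.19 in, Ȳ = 83.95 in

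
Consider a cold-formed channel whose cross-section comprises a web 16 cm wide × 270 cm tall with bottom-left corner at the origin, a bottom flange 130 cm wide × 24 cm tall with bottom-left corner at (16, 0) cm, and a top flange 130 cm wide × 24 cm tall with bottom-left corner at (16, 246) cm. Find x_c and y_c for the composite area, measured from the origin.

Part | A | x̄ᵢ | ȳᵢ | A·x̄ᵢ | A·ȳᵢ
web | 4320.00 | 8.00 | 135.00 | 34560.00 | 583200.00
bottom flange | 3120.00 | 81.00 | 12.00 | 252720.00 | 37440.00
top flange | 3120.00 | 81.00 | 258.00 | 252720.00 | 804960.00
Σ | 10560.00 |  |  | 540000.00 | 1425600.00
x_c = 540000.00 / 10560.00 = 51.14 cm
y_c = 1425600.00 / 10560.00 = 135.00 cm

x_c = 51.14 cm, y_c = 135.00 cm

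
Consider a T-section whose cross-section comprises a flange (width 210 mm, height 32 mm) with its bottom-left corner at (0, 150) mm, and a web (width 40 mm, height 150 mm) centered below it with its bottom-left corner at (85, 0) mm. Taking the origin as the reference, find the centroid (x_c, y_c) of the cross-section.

Part | A | x̄ᵢ | ȳᵢ | A·x̄ᵢ | A·ȳᵢ
web | 6000.00 | 105.00 | 75.00 | 630000.00 | 450000.00
flange | 6720.00 | 105.00 | 166.00 | 705600.00 | 1115520.00
Σ | 12720.00 |  |  | 1335600.00 | 1565520.00
x_c = 1335600.00 / 12720.00 = 105.00 mm
y_c = 1565520.00 / 12720.00 = 123.08 mm

x_c = 105.00 mm, y_c = 123.08 mm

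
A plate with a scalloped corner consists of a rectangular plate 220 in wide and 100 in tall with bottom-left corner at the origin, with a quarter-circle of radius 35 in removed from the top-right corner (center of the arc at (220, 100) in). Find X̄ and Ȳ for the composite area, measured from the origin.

plate: A = 220 × 100 = 22000.00, centroid at (110.00, 50.00).
removed quarter-circle: A = −¼π·35² = -962.11, centroid at (205.15, 85.15).
ΣA = 21037.89 in², ΣAX̄ = 2222626.86 in³, ΣAȲ = 1018080.39 in³.
X̄ = 2222626.86/21037.89 = 105.65 in; Ȳ = 1018080.39/21037.89 = 48.39 in.

X̄ = 105.65 in, Ȳ = 48.39 in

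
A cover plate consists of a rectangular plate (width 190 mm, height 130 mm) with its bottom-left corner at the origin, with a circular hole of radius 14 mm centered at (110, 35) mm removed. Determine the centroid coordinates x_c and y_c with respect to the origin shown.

x_c = 94.62 mm, y_c = 65.77 mm

plate: A = 190 × 130 = 24700.00, centroid at (95.00, 65.00).
hole: A = −π·14² = -615.75, centroid at (110.00, 35.00).
ΣA = 24084.25 mm², ΣAx_c = 2278767.26 mm³, ΣAy_c = 1583948.67 mm³.
x_c = 2278767.26/24084.25 = 94.62 mm; y_c = 1583948.67/24084.25 = 65.77 mm.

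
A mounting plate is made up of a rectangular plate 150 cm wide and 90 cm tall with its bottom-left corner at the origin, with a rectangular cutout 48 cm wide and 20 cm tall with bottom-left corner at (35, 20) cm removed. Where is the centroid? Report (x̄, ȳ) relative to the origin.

x̄ = 76.22 cm, ȳ = 46.15 cm

plate: A = 150 × 90 = 13500.00, centroid at (75.00, 45.00).
hole: A = −(48 × 20) = -960.00, centroid at (59.00, 30.00).
ΣA = 12540.00 cm²
ΣAx̄ = (13500.00)(75.00) + (-960.00)(59.00) = 955860.00 cm³
ΣAȳ = (13500.00)(45.00) + (-960.00)(30.00) = 578700.00 cm³
x̄ = 955860.00 / 12540.00 = 76.22 cm
ȳ = 578700.00 / 12540.00 = 46.15 cm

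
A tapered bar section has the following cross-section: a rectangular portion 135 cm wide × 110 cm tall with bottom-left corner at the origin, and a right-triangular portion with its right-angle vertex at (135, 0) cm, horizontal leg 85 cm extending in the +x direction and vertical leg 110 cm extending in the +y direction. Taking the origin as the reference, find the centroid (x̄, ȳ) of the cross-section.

Part | A | x̄ᵢ | ȳᵢ | A·x̄ᵢ | A·ȳᵢ
rectangular portion | 14850.00 | 67.50 | 55.00 | 1002375.00 | 816750.00
triangular portion | 4675.00 | 163.33 | 36.67 | 763583.33 | 171416.67
Σ | 19525.00 |  |  | 1765958.33 | 988166.67
x̄ = 1765958.33 / 19525.00 = 90.45 cm
ȳ = 988166.67 / 19525.00 = 50.61 cm

x̄ = 90.45 cm, ȳ = 50.61 cm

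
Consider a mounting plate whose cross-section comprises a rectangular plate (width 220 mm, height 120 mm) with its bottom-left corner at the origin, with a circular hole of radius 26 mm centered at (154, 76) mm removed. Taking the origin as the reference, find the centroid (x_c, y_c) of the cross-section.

Part | A | x̄ᵢ | ȳᵢ | A·x̄ᵢ | A·ȳᵢ
plate | 26400.00 | 110.00 | 60.00 | 2904000.00 | 1584000.00
hole | -2123.72 | 154.00 | 76.00 | -327052.36 | -161402.46
Σ | 24276.28 |  |  | 2576947.64 | 1422597.54
x_c = 2576947.64 / 24276.28 = 106.15 mm
y_c = 1422597.54 / 24276.28 = 58.60 mm

x_c = 106.15 mm, y_c = 58.60 mm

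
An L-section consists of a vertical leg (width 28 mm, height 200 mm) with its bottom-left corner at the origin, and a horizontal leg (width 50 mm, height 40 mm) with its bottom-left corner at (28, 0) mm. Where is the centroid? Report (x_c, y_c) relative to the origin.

vertical leg: A = 28 × 200 = 5600.00, centroid at (14.00, 100.00).
horizontal leg: A = 50 × 40 = 2000.00, centroid at (53.00, 20.00).
ΣA = 7600.00 mm², ΣAx_c = 184400.00 mm³, ΣAy_c = 600000.00 mm³.
x_c = 184400.00/7600.00 = 24.26 mm; y_c = 600000.00/7600.00 = 78.95 mm.

x_c = 24.26 mm, y_c = 78.95 mm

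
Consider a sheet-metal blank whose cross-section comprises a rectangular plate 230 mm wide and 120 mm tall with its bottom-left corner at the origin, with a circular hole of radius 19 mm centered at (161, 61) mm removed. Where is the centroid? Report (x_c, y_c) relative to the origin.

x_c = 113.03 mm, y_c = 59.96 mm

plate: A = 230 × 120 = 27600.00, centroid at (115.00, 60.00).
hole: A = −π·19² = -1134.11, centroid at (161.00, 61.00).
ΣA = 26465.89 mm², ΣAx_c = 2991407.49 mm³, ΣAy_c = 1586818.99 mm³.
x_c = 2991407.49/26465.89 = 113.03 mm; y_c = 1586818.99/26465.89 = 59.96 mm.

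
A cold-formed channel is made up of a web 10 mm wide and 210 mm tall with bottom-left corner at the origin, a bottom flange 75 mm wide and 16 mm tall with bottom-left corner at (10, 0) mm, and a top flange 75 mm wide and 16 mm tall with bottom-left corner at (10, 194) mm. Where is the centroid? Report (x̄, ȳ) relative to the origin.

web: A = 10 × 210 = 2100.00, centroid at (5.00, 105.00).
bottom flange: A = 75 × 16 = 1200.00, centroid at (47.50, 8.00).
top flange: A = 75 × 16 = 1200.00, centroid at (47.50, 202.00).
ΣA = 4500.00 mm², ΣAx̄ = 124500.00 mm³, ΣAȳ = 472500.00 mm³.
x̄ = 124500.00/4500.00 = 27.67 mm; ȳ = 472500.00/4500.00 = 105.00 mm.

x̄ = 27.67 mm, ȳ = 105.00 mm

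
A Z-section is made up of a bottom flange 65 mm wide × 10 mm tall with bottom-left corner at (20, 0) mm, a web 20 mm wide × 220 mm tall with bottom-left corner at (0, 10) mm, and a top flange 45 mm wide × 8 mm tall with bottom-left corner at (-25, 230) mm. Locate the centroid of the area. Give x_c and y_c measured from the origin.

x_c = 14.27 mm, y_c = 113.77 mm

Part | A | x̄ᵢ | ȳᵢ | A·x̄ᵢ | A·ȳᵢ
bottom flange | 650.00 | 52.50 | 5.00 | 34125.00 | 3250.00
web | 4400.00 | 10.00 | 120.00 | 44000.00 | 528000.00
top flange | 360.00 | -2.50 | 234.00 | -900.00 | 84240.00
Σ | 5410.00 |  |  | 77225.00 | 615490.00
x_c = 77225.00 / 5410.00 = 14.27 mm
y_c = 615490.00 / 5410.00 = 113.77 mm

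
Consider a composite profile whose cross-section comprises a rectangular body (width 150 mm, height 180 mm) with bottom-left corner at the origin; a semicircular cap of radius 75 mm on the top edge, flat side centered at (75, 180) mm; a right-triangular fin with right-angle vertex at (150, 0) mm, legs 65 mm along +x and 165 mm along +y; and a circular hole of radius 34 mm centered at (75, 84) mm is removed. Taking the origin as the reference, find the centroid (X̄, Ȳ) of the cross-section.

X̄ = 88.80 mm, Ȳ = 114.24 mm

rectangular body: A = 150 × 180 = 27000.00, centroid at (75.00, 90.00).
semicircular top: A = ½π·75² = 8835.73, centroid at (75.00, 211.83).
triangular fin: A = ½·65·165 = 5362.50, centroid at (171.67, 55.00).
hole: A = −π·34² = -3631.68, centroid at (75.00, 84.00).
ΣA = 37566.55 mm², ΣAX̄ = 3335866.12 mm³, ΣAȲ = 4291557.57 mm³.
X̄ = 3335866.12/37566.55 = 88.80 mm; Ȳ = 4291557.57/37566.55 = 114.24 mm.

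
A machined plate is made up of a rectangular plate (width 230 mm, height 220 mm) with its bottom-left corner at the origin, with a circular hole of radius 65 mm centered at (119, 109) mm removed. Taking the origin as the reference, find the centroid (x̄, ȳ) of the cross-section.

x̄ = 113.58 mm, ȳ = 110.36 mm

plate: A = 230 × 220 = 50600.00, centroid at (115.00, 110.00).
hole: A = −π·65² = -13273.23, centroid at (119.00, 109.00).
ΣA = 37326.77 mm², ΣAx̄ = 4239485.75 mm³, ΣAȳ = 4119218.04 mm³.
x̄ = 4239485.75/37326.77 = 113.58 mm; ȳ = 4119218.04/37326.77 = 110.36 mm.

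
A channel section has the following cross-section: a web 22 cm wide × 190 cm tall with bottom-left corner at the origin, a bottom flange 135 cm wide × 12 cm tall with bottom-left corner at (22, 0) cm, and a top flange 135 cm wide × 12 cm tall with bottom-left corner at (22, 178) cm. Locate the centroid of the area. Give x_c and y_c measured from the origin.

x_c = 45.28 cm, y_c = 95.00 cm

web: A = 22 × 190 = 4180.00, centroid at (11.00, 95.00).
bottom flange: A = 135 × 12 = 1620.00, centroid at (89.50, 6.00).
top flange: A = 135 × 12 = 1620.00, centroid at (89.50, 184.00).
ΣA = 7420.00 cm²
ΣAx_c = (4180.00)(11.00) + (1620.00)(89.50) + (1620.00)(89.50) = 335960.00 cm³
ΣAy_c = (4180.00)(95.00) + (1620.00)(6.00) + (1620.00)(184.00) = 704900.00 cm³
x_c = 335960.00 / 7420.00 = 45.28 cm
y_c = 704900.00 / 7420.00 = 95.00 cm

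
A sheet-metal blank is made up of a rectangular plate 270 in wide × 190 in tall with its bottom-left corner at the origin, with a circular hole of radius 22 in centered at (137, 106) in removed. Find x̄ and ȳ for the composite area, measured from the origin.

x̄ = 134.94 in, ȳ = 94.66 in

plate: A = 270 × 190 = 51300.00, centroid at (135.00, 95.00).
hole: A = −π·22² = -1520.53, centroid at (137.00, 106.00).
ΣA = 49779.47 in², ΣAx̄ = 6717187.27 in³, ΣAȳ = 4712323.73 in³.
x̄ = 6717187.27/49779.47 = 134.94 in; ȳ = 4712323.73/49779.47 = 94.66 in.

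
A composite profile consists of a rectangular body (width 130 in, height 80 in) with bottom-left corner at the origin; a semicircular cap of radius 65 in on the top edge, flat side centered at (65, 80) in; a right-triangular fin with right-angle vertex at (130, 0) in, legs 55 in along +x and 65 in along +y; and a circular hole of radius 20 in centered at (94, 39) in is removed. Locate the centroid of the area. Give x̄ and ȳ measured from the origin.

Part | A | x̄ᵢ | ȳᵢ | A·x̄ᵢ | A·ȳᵢ
rectangular body | 10400.00 | 65.00 | 40.00 | 676000.00 | 416000.00
semicircular top | 6636.61 | 65.00 | 107.59 | 431379.94 | 714012.49
triangular fin | 1787.50 | 148.33 | 21.67 | 265145.83 | 38729.17
hole | -1256.64 | 94.00 | 39.00 | -118123.88 | -49008.85
Σ | 17567.48 |  |  | 1254401.89 | 1119732.81
x̄ = 1254401.89 / 17567.48 = 71.40 in
ȳ = 1119732.81 / 17567.48 = 63.74 in

x̄ = 71.40 in, ȳ = 63.74 in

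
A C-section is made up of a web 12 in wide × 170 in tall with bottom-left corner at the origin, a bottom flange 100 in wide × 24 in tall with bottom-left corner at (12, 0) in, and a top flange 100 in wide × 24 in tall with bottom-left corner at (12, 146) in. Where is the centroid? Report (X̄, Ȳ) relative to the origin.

X̄ = 45.30 in, Ȳ = 85.00 in

Part | A | x̄ᵢ | ȳᵢ | A·x̄ᵢ | A·ȳᵢ
web | 2040.00 | 6.00 | 85.00 | 12240.00 | 173400.00
bottom flange | 2400.00 | 62.00 | 12.00 | 148800.00 | 28800.00
top flange | 2400.00 | 62.00 | 158.00 | 148800.00 | 379200.00
Σ | 6840.00 |  |  | 309840.00 | 581400.00
X̄ = 309840.00 / 6840.00 = 45.30 in
Ȳ = 581400.00 / 6840.00 = 85.00 in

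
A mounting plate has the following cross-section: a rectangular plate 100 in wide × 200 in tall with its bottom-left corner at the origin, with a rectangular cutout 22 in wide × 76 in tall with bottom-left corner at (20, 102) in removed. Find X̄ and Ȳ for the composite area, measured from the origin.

plate: A = 100 × 200 = 20000.00, centroid at (50.00, 100.00).
hole: A = −(22 × 76) = -1672.00, centroid at (31.00, 140.00).
ΣA = 18328.00 in²
ΣAX̄ = (20000.00)(50.00) + (-1672.00)(31.00) = 948168.00 in³
ΣAȲ = (20000.00)(100.00) + (-1672.00)(140.00) = 1765920.00 in³
X̄ = 948168.00 / 18328.00 = 51.73 in
Ȳ = 1765920.00 / 18328.00 = 96.35 in

X̄ = 51.73 in, Ȳ = 96.35 in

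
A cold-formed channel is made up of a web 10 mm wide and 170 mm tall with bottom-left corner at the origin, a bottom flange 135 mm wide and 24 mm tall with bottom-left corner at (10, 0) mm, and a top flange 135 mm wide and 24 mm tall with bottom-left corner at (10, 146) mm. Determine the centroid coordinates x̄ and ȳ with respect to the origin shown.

x̄ = 62.43 mm, ȳ = 85.00 mm

web: A = 10 × 170 = 1700.00, centroid at (5.00, 85.00).
bottom flange: A = 135 × 24 = 3240.00, centroid at (77.50, 12.00).
top flange: A = 135 × 24 = 3240.00, centroid at (77.50, 158.00).
ΣA = 8180.00 mm², ΣAx̄ = 510700.00 mm³, ΣAȳ = 695300.00 mm³.
x̄ = 510700.00/8180.00 = 62.43 mm; ȳ = 695300.00/8180.00 = 85.00 mm.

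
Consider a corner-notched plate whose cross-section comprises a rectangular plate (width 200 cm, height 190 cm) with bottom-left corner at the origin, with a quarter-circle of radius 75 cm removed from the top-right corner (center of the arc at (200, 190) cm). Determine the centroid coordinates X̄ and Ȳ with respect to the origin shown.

X̄ = 91.03 cm, Ȳ = 86.69 cm

plate: A = 200 × 190 = 38000.00, centroid at (100.00, 95.00).
removed quarter-circle: A = −¼π·75² = -4417.86, centroid at (168.17, 158.17).
ΣA = 33582.14 cm²
ΣAX̄ = (38000.00)(100.00) + (-4417.86)(168.17) = 3057052.07 cm³
ΣAȲ = (38000.00)(95.00) + (-4417.86)(158.17) = 2911230.71 cm³
X̄ = 3057052.07 / 33582.14 = 91.03 cm
Ȳ = 2911230.71 / 33582.14 = 86.69 cm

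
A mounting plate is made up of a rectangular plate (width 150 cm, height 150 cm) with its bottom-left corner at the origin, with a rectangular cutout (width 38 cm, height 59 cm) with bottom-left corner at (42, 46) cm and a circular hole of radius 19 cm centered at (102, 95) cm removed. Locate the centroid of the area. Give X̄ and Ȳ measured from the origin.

Part | A | x̄ᵢ | ȳᵢ | A·x̄ᵢ | A·ȳᵢ
plate | 22500.00 | 75.00 | 75.00 | 1687500.00 | 1687500.00
hole 1 | -2242.00 | 61.00 | 75.50 | -136762.00 | -169271.00
hole 2 | -1134.11 | 102.00 | 95.00 | -115679.72 | -107740.92
Σ | 19123.89 |  |  | 1435058.28 | 1410488.08
X̄ = 1435058.28 / 19123.89 = 75.04 cm
Ȳ = 1410488.08 / 19123.89 = 73.76 cm

X̄ = 75.04 cm, Ȳ = 73.76 cm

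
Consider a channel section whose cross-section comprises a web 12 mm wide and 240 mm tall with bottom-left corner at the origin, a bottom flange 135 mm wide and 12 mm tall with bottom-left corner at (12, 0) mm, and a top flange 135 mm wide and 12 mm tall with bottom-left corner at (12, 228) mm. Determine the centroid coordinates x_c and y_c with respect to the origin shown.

x_c = 44.91 mm, y_c = 120.00 mm

Part | A | x̄ᵢ | ȳᵢ | A·x̄ᵢ | A·ȳᵢ
web | 2880.00 | 6.00 | 120.00 | 17280.00 | 345600.00
bottom flange | 1620.00 | 79.50 | 6.00 | 128790.00 | 9720.00
top flange | 1620.00 | 79.50 | 234.00 | 128790.00 | 379080.00
Σ | 6120.00 |  |  | 274860.00 | 734400.00
x_c = 274860.00 / 6120.00 = 44.91 mm
y_c = 734400.00 / 6120.00 = 120.00 mm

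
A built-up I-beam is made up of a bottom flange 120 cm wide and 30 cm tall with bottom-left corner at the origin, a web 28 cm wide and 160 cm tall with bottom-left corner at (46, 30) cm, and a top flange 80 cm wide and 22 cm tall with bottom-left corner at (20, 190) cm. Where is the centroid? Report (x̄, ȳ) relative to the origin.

bottom flange: A = 120 × 30 = 3600.00, centroid at (60.00, 15.00).
web: A = 28 × 160 = 4480.00, centroid at (60.00, 110.00).
top flange: A = 80 × 22 = 1760.00, centroid at (60.00, 201.00).
ΣA = 9840.00 cm², ΣAx̄ = 590400.00 cm³, ΣAȳ = 900560.00 cm³.
x̄ = 590400.00/9840.00 = 60.00 cm; ȳ = 900560.00/9840.00 = 91.52 cm.

x̄ = 60.00 cm, ȳ = 91.52 cm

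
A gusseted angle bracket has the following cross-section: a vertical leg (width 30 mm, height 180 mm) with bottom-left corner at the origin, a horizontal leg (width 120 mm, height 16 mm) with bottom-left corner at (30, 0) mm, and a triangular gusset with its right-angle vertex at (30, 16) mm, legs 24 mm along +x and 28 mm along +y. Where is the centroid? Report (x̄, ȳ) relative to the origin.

x̄ = 34.82 mm, ȳ = 66.60 mm

vertical leg: A = 30 × 180 = 5400.00, centroid at (15.00, 90.00).
horizontal leg: A = 120 × 16 = 1920.00, centroid at (90.00, 8.00).
gusset: A = ½·24·28 = 336.00, centroid at (38.00, 25.33).
ΣA = 7656.00 mm²
ΣAx̄ = (5400.00)(15.00) + (1920.00)(90.00) + (336.00)(38.00) = 266568.00 mm³
ΣAȳ = (5400.00)(90.00) + (1920.00)(8.00) + (336.00)(25.33) = 509872.00 mm³
x̄ = 266568.00 / 7656.00 = 34.82 mm
ȳ = 509872.00 / 7656.00 = 66.60 mm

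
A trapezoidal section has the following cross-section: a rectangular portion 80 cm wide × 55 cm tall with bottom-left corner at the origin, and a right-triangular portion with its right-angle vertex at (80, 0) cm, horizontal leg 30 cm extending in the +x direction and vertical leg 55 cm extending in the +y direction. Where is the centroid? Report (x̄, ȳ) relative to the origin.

rectangular portion: A = 80 × 55 = 4400.00, centroid at (40.00, 27.50).
triangular portion: A = ½·30·55 = 825.00, centroid at (90.00, 18.33).
ΣA = 5225.00 cm², ΣAx̄ = 250250.00 cm³, ΣAȳ = 136125.00 cm³.
x̄ = 250250.00/5225.00 = 47.89 cm; ȳ = 136125.00/5225.00 = 26.05 cm.

x̄ = 47.89 cm, ȳ = 26.05 cm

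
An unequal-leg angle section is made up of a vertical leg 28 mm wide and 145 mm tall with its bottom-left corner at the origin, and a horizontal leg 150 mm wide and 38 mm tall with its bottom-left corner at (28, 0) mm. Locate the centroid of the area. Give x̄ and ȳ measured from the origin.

x̄ = 65.98 mm, ȳ = 41.26 mm

vertical leg: A = 28 × 145 = 4060.00, centroid at (14.00, 72.50).
horizontal leg: A = 150 × 38 = 5700.00, centroid at (103.00, 19.00).
ΣA = 9760.00 mm², ΣAx̄ = 643940.00 mm³, ΣAȳ = 402650.00 mm³.
x̄ = 643940.00/9760.00 = 65.98 mm; ȳ = 402650.00/9760.00 = 41.26 mm.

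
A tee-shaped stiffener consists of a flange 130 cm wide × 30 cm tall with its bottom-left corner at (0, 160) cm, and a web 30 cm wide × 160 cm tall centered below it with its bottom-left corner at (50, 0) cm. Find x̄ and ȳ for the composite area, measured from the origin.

web: A = 30 × 160 = 4800.00, centroid at (65.00, 80.00).
flange: A = 130 × 30 = 3900.00, centroid at (65.00, 175.00).
ΣA = 8700.00 cm²
ΣAx̄ = (4800.00)(65.00) + (3900.00)(65.00) = 565500.00 cm³
ΣAȳ = (4800.00)(80.00) + (3900.00)(175.00) = 1066500.00 cm³
x̄ = 565500.00 / 8700.00 = 65.00 cm
ȳ = 1066500.00 / 8700.00 = 122.59 cm

x̄ = 65.00 cm, ȳ = 122.59 cm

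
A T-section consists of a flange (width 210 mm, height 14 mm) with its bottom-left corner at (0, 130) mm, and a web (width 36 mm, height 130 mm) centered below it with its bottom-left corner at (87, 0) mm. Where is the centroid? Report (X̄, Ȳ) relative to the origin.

X̄ = 105.00 mm, Ȳ = 92.78 mm

Part | A | x̄ᵢ | ȳᵢ | A·x̄ᵢ | A·ȳᵢ
web | 4680.00 | 105.00 | 65.00 | 491400.00 | 304200.00
flange | 2940.00 | 105.00 | 137.00 | 308700.00 | 402780.00
Σ | 7620.00 |  |  | 800100.00 | 706980.00
X̄ = 800100.00 / 7620.00 = 105.00 mm
Ȳ = 706980.00 / 7620.00 = 92.78 mm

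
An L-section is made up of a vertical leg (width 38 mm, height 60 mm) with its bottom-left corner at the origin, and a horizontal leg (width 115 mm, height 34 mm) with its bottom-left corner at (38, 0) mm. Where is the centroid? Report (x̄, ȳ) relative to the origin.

x̄ = 67.32 mm, ȳ = 21.79 mm

Part | A | x̄ᵢ | ȳᵢ | A·x̄ᵢ | A·ȳᵢ
vertical leg | 2280.00 | 19.00 | 30.00 | 43320.00 | 68400.00
horizontal leg | 3910.00 | 95.50 | 17.00 | 373405.00 | 66470.00
Σ | 6190.00 |  |  | 416725.00 | 134870.00
x̄ = 416725.00 / 6190.00 = 67.32 mm
ȳ = 134870.00 / 6190.00 = 21.79 mm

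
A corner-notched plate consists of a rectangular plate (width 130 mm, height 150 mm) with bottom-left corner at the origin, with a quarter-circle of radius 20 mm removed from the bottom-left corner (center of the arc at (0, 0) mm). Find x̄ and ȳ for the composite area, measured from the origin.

plate: A = 130 × 150 = 19500.00, centroid at (65.00, 75.00).
removed quarter-circle: A = −¼π·20² = -314.16, centroid at (8.49, 8.49).
ΣA = 19185.84 mm², ΣAx̄ = 1264833.33 mm³, ΣAȳ = 1459833.33 mm³.
x̄ = 1264833.33/19185.84 = 65.93 mm; ȳ = 1459833.33/19185.84 = 76.09 mm.

x̄ = 65.93 mm, ȳ = 76.09 mm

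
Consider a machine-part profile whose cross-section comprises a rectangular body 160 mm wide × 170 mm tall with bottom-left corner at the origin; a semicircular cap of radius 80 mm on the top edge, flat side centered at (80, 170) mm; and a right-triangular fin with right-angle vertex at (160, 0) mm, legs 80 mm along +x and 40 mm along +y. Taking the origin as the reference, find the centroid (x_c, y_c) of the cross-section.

x_c = 84.39 mm, y_c = 112.83 mm

Part | A | x̄ᵢ | ȳᵢ | A·x̄ᵢ | A·ȳᵢ
rectangular body | 27200.00 | 80.00 | 85.00 | 2176000.00 | 2312000.00
semicircular top | 10053.10 | 80.00 | 203.95 | 804247.72 | 2050359.74
triangular fin | 1600.00 | 186.67 | 13.33 | 298666.67 | 21333.33
Σ | 38853.10 |  |  | 3278914.39 | 4383693.07
x_c = 3278914.39 / 38853.10 = 84.39 mm
y_c = 4383693.07 / 38853.10 = 112.83 mm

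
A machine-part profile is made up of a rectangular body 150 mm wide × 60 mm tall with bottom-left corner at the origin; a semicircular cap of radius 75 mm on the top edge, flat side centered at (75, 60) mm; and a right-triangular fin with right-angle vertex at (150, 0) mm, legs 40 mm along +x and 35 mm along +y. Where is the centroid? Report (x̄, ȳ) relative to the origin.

Part | A | x̄ᵢ | ȳᵢ | A·x̄ᵢ | A·ȳᵢ
rectangular body | 9000.00 | 75.00 | 30.00 | 675000.00 | 270000.00
semicircular top | 8835.73 | 75.00 | 91.83 | 662679.70 | 811393.76
triangular fin | 700.00 | 163.33 | 11.67 | 114333.33 | 8166.67
Σ | 18535.73 |  |  | 1452013.03 | 1089560.43
x̄ = 1452013.03 / 18535.73 = 78.34 mm
ȳ = 1089560.43 / 18535.73 = 58.78 mm

x̄ = 78.34 mm, ȳ = 58.78 mm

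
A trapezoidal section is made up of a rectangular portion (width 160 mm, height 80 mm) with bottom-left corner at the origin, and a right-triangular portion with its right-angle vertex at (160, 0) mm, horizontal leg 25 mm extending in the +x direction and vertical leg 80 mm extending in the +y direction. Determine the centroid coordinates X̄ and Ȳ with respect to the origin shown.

X̄ = 86.40 mm, Ȳ = 39.03 mm

rectangular portion: A = 160 × 80 = 12800.00, centroid at (80.00, 40.00).
triangular portion: A = ½·25·80 = 1000.00, centroid at (168.33, 26.67).
ΣA = 13800.00 mm², ΣAX̄ = 1192333.33 mm³, ΣAȲ = 538666.67 mm³.
X̄ = 1192333.33/13800.00 = 86.40 mm; Ȳ = 538666.67/13800.00 = 39.03 mm.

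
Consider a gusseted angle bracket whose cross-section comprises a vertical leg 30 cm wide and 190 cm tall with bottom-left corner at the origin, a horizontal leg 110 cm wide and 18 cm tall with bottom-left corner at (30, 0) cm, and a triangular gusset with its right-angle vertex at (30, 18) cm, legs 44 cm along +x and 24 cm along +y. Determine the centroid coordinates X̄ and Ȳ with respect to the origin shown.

vertical leg: A = 30 × 190 = 5700.00, centroid at (15.00, 95.00).
horizontal leg: A = 110 × 18 = 1980.00, centroid at (85.00, 9.00).
gusset: A = ½·44·24 = 528.00, centroid at (44.67, 26.00).
ΣA = 8208.00 cm²
ΣAX̄ = (5700.00)(15.00) + (1980.00)(85.00) + (528.00)(44.67) = 277384.00 cm³
ΣAȲ = (5700.00)(95.00) + (1980.00)(9.00) + (528.00)(26.00) = 573048.00 cm³
X̄ = 277384.00 / 8208.00 = 33.79 cm
Ȳ = 573048.00 / 8208.00 = 69.82 cm

X̄ = 33.79 cm, Ȳ = 69.82 cm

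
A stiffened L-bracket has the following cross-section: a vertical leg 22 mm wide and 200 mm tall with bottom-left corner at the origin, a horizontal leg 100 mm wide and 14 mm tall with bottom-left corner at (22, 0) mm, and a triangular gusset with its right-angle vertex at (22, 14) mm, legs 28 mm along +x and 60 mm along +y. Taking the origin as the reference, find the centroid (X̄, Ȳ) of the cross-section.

vertical leg: A = 22 × 200 = 4400.00, centroid at (11.00, 100.00).
horizontal leg: A = 100 × 14 = 1400.00, centroid at (72.00, 7.00).
gusset: A = ½·28·60 = 840.00, centroid at (31.33, 34.00).
ΣA = 6640.00 mm², ΣAX̄ = 175520.00 mm³, ΣAȲ = 478360.00 mm³.
X̄ = 175520.00/6640.00 = 26.43 mm; Ȳ = 478360.00/6640.00 = 72.04 mm.

X̄ = 26.43 mm, Ȳ = 72.04 mm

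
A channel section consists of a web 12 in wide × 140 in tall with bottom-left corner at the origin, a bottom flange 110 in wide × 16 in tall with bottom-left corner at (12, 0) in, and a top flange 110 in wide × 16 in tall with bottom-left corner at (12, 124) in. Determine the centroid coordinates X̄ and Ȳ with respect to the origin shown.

Part | A | x̄ᵢ | ȳᵢ | A·x̄ᵢ | A·ȳᵢ
web | 1680.00 | 6.00 | 70.00 | 10080.00 | 117600.00
bottom flange | 1760.00 | 67.00 | 8.00 | 117920.00 | 14080.00
top flange | 1760.00 | 67.00 | 132.00 | 117920.00 | 232320.00
Σ | 5200.00 |  |  | 245920.00 | 364000.00
X̄ = 245920.00 / 5200.00 = 47.29 in
Ȳ = 364000.00 / 5200.00 = 70.00 in

X̄ = 47.29 in, Ȳ = 70.00 in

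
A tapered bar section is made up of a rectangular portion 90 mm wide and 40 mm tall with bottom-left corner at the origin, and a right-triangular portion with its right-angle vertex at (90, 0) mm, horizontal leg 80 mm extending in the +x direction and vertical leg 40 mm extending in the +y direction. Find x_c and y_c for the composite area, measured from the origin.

Part | A | x̄ᵢ | ȳᵢ | A·x̄ᵢ | A·ȳᵢ
rectangular portion | 3600.00 | 45.00 | 20.00 | 162000.00 | 72000.00
triangular portion | 1600.00 | 116.67 | 13.33 | 186666.67 | 21333.33
Σ | 5200.00 |  |  | 348666.67 | 93333.33
x_c = 348666.67 / 5200.00 = 67.05 mm
y_c = 93333.33 / 5200.00 = 17.95 mm

x_c = 67.05 mm, y_c = 17.95 mm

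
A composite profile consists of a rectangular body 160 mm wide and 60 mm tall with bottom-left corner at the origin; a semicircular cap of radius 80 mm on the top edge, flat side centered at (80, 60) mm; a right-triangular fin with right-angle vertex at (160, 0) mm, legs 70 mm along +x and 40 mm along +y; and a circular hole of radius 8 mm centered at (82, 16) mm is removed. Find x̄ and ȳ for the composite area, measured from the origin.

x̄ = 86.92 mm, ȳ = 59.85 mm

rectangular body: A = 160 × 60 = 9600.00, centroid at (80.00, 30.00).
semicircular top: A = ½π·80² = 10053.10, centroid at (80.00, 93.95).
triangular fin: A = ½·70·40 = 1400.00, centroid at (183.33, 13.33).
hole: A = −π·8² = -201.06, centroid at (82.00, 16.00).
ΣA = 20852.03 mm², ΣAx̄ = 1812427.31 mm³, ΣAȳ = 1247968.80 mm³.
x̄ = 1812427.31/20852.03 = 86.92 mm; ȳ = 1247968.80/20852.03 = 59.85 mm.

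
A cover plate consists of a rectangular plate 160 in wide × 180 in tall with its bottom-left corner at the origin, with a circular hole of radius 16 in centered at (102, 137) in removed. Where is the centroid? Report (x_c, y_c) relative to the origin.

plate: A = 160 × 180 = 28800.00, centroid at (80.00, 90.00).
hole: A = −π·16² = -804.25, centroid at (102.00, 137.00).
ΣA = 27995.75 in²
ΣAx_c = (28800.00)(80.00) + (-804.25)(102.00) = 2221966.73 in³
ΣAy_c = (28800.00)(90.00) + (-804.25)(137.00) = 2481818.06 in³
x_c = 2221966.73 / 27995.75 = 79.37 in
y_c = 2481818.06 / 27995.75 = 88.65 in

x_c = 79.37 in, y_c = 88.65 in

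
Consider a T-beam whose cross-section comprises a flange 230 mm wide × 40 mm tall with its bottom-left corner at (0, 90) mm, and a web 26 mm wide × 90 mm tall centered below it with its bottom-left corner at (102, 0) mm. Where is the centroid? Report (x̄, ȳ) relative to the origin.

web: A = 26 × 90 = 2340.00, centroid at (115.00, 45.00).
flange: A = 230 × 40 = 9200.00, centroid at (115.00, 110.00).
ΣA = 11540.00 mm²
ΣAx̄ = (2340.00)(115.00) + (9200.00)(115.00) = 1327100.00 mm³
ΣAȳ = (2340.00)(45.00) + (9200.00)(110.00) = 1117300.00 mm³
x̄ = 1327100.00 / 11540.00 = 115.00 mm
ȳ = 1117300.00 / 11540.00 = 96.82 mm

x̄ = 115.00 mm, ȳ = 96.82 mm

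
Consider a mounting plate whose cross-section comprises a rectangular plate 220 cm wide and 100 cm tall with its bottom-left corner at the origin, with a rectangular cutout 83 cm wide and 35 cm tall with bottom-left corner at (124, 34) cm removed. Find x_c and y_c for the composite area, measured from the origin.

Part | A | x̄ᵢ | ȳᵢ | A·x̄ᵢ | A·ȳᵢ
plate | 22000.00 | 110.00 | 50.00 | 2420000.00 | 1100000.00
hole | -2905.00 | 165.50 | 51.50 | -480777.50 | -149607.50
Σ | 19095.00 |  |  | 1939222.50 | 950392.50
x_c = 1939222.50 / 19095.00 = 101.56 cm
y_c = 950392.50 / 19095.00 = 49.77 cm

x_c = 101.56 cm, y_c = 49.77 cm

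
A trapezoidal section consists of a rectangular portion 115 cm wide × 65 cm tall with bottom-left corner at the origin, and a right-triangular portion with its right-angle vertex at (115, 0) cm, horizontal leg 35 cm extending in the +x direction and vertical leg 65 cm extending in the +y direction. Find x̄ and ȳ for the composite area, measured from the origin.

x̄ = 66.64 cm, ȳ = 31.07 cm

rectangular portion: A = 115 × 65 = 7475.00, centroid at (57.50, 32.50).
triangular portion: A = ½·35·65 = 1137.50, centroid at (126.67, 21.67).
ΣA = 8612.50 cm², ΣAx̄ = 573895.83 cm³, ΣAȳ = 267583.33 cm³.
x̄ = 573895.83/8612.50 = 66.64 cm; ȳ = 267583.33/8612.50 = 31.07 cm.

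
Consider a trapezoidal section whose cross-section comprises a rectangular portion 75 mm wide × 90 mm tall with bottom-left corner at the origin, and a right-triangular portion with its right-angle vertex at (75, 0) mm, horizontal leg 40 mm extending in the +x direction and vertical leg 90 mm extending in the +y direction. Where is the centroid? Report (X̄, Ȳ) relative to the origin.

rectangular portion: A = 75 × 90 = 6750.00, centroid at (37.50, 45.00).
triangular portion: A = ½·40·90 = 1800.00, centroid at (88.33, 30.00).
ΣA = 8550.00 mm², ΣAX̄ = 412125.00 mm³, ΣAȲ = 357750.00 mm³.
X̄ = 412125.00/8550.00 = 48.20 mm; Ȳ = 357750.00/8550.00 = 41.84 mm.

X̄ = 48.20 mm, Ȳ = 41.84 mm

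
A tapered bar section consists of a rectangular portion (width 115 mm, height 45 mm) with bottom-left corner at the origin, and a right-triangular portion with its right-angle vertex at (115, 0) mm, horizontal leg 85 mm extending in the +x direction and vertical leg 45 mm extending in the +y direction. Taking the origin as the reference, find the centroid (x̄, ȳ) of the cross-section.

x̄ = 80.66 mm, ȳ = 20.48 mm

Part | A | x̄ᵢ | ȳᵢ | A·x̄ᵢ | A·ȳᵢ
rectangular portion | 5175.00 | 57.50 | 22.50 | 297562.50 | 116437.50
triangular portion | 1912.50 | 143.33 | 15.00 | 274125.00 | 28687.50
Σ | 7087.50 |  |  | 571687.50 | 145125.00
x̄ = 571687.50 / 7087.50 = 80.66 mm
ȳ = 145125.00 / 7087.50 = 20.48 mm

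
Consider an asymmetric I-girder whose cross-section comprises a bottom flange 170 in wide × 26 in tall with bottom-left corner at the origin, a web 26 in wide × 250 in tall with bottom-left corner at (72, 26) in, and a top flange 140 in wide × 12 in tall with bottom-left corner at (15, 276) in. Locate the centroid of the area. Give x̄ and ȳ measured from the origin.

bottom flange: A = 170 × 26 = 4420.00, centroid at (85.00, 13.00).
web: A = 26 × 250 = 6500.00, centroid at (85.00, 151.00).
top flange: A = 140 × 12 = 1680.00, centroid at (85.00, 282.00).
ΣA = 12600.00 in², ΣAx̄ = 1071000.00 in³, ΣAȳ = 1512720.00 in³.
x̄ = 1071000.00/12600.00 = 85.00 in; ȳ = 1512720.00/12600.00 = 120.06 in.

x̄ = 85.00 in, ȳ = 120.06 in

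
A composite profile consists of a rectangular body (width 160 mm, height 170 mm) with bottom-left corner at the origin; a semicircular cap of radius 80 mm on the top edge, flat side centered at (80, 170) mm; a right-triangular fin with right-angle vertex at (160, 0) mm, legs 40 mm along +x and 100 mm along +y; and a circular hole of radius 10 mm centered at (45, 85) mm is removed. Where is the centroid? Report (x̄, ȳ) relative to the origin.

rectangular body: A = 160 × 170 = 27200.00, centroid at (80.00, 85.00).
semicircular top: A = ½π·80² = 10053.10, centroid at (80.00, 203.95).
triangular fin: A = ½·40·100 = 2000.00, centroid at (173.33, 33.33).
hole: A = −π·10² = -314.16, centroid at (45.00, 85.00).
ΣA = 38938.94 mm²
ΣAx̄ = (27200.00)(80.00) + (10053.10)(80.00) + (2000.00)(173.33) + (-314.16)(45.00) = 3312777.22 mm³
ΣAȳ = (27200.00)(85.00) + (10053.10)(203.95) + (2000.00)(33.33) + (-314.16)(85.00) = 4402322.87 mm³
x̄ = 3312777.22 / 38938.94 = 85.08 mm
ȳ = 4402322.87 / 38938.94 = 113.06 mm

x̄ = 85.08 mm, ȳ = 113.06 mm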